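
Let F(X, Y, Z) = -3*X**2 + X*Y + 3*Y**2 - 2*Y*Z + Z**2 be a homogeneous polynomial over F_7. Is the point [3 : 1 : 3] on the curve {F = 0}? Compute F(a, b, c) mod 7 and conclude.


F(3,1,3) ≡ 3 (mod 7); P is NOT on the curve.

Evaluate F(3, 1, 3) term-by-term (mod 7).
  -3*X**2 ↦ -3·9·1·1 = -27
  X*Y ↦ 1·3·1·1 = 3
  3*Y**2 ↦ 3·1·1·1 = 3
  -2*Y*Z ↦ -2·1·1·3 = -6
  Z**2 ↦ 1·1·1·9 = 9
Sum: F(3, 1, 3) = (-27) + (3) + (3) + (-6) + (9) = -18.
Reducing mod 7: -18 ≡ 3 (mod 7).
Since F(a, b, c) ≡ 3 ≠ 0 (mod 7), P does NOT lie on the curve.


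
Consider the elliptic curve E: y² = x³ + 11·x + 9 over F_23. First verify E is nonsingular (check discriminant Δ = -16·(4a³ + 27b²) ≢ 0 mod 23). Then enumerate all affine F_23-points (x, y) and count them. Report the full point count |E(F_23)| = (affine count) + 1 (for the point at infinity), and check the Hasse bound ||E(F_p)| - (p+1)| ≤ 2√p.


Affine points = {(0, 3), (0, 20), (2, 4), (2, 19), (3, 0), (4, 5), (4, 18), (9, 3), (9, 20), (11, 9), (11, 14), (12, 11), (12, 12), (13, 7), (13, 16), (14, 3), (14, 20), (16, 7), (16, 16), (17, 7), (17, 16), (18, 6), (18, 17), (19, 4), (19, 19), (20, 8), (20, 15), (21, 5), (21, 18)}; affine count = 29; |E(F_23)| = 30.

Discriminant check: Δ ∝ 4a³ + 27b² = 4·11³ + 27·9² = 4·1331 + 27·81 ≡ 13 (mod 23). Nonzero ⇒ E is nonsingular.
For each x ∈ F_23, compute rhs = x³ + 11·x + 9 mod 23, then count y ∈ F_23 with y² ≡ rhs.
  x = 0: rhs = 9, matching y values: 3, 20 (2 points).
  x = 1: rhs = 21, matching y values: none (0 points).
  x = 2: rhs = 16, matching y values: 4, 19 (2 points).
  x = 3: rhs = 0, matching y values: 0 (1 points).
  x = 4: rhs = 2, matching y values: 5, 18 (2 points).
  x = 5: rhs = 5, matching y values: none (0 points).
  x = 6: rhs = 15, matching y values: none (0 points).
  x = 7: rhs = 15, matching y values: none (0 points).
  x = 8: rhs = 11, matching y values: none (0 points).
  x = 9: rhs = 9, matching y values: 3, 20 (2 points).
  x = 10: rhs = 15, matching y values: none (0 points).
  x = 11: rhs = 12, matching y values: 9, 14 (2 points).
  x = 12: rhs = 6, matching y values: 11, 12 (2 points).
  x = 13: rhs = 3, matching y values: 7, 16 (2 points).
  x = 14: rhs = 9, matching y values: 3, 20 (2 points).
  x = 15: rhs = 7, matching y values: none (0 points).
  x = 16: rhs = 3, matching y values: 7, 16 (2 points).
  x = 17: rhs = 3, matching y values: 7, 16 (2 points).
  x = 18: rhs = 13, matching y values: 6, 17 (2 points).
  x = 19: rhs = 16, matching y values: 4, 19 (2 points).
  x = 20: rhs = 18, matching y values: 8, 15 (2 points).
  x = 21: rhs = 2, matching y values: 5, 18 (2 points).
  x = 22: rhs = 20, matching y values: none (0 points).
Total affine count: 29.
Full point count |E(F_23)| = 29 + 1 = 30.
Hasse bound: |30 − (23+1)| = |6| = 6 ≤ 2√23 ≈ 9.5917 ✓.


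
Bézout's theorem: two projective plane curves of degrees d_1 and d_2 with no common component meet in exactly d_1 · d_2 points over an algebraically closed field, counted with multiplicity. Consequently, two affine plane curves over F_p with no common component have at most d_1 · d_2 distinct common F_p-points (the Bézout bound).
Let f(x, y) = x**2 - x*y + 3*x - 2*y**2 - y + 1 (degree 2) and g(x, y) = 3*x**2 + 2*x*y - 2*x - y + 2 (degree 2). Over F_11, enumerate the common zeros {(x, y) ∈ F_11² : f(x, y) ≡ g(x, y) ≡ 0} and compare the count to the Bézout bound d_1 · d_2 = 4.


Common zeros: {(2, 4), (9, 8)}; count = 2; Bézout bound = 4.

deg(f) = 2, deg(g) = 2, so Bézout bound = 4.
Scan x ∈ F_11. For each x, list the y ∈ F_11 with f(x, y) ≡ 0 and those with g(x, y) ≡ 0 (mod 11); the common zeros in that column are the intersection.
  x = 0: f ≡ 0 at y ∈ {6, 10}; g ≡ 0 at y ∈ {2}; common: ∅.
  x = 1: f ≡ 0 at y ∈ {5}; g ≡ 0 at y ∈ {8}; common: ∅.
  x = 2: f ≡ 0 at y ∈ {0, 4}; g ≡ 0 at y ∈ {4}; common: {4}.
  x = 3: f ≡ 0 at y ∈ {3, 6}; g ≡ 0 at y ∈ {2}; common: ∅.
  x = 4: f ≡ 0 at y ∈ {1, 2}; g ≡ 0 at y ∈ {5}; common: ∅.
  x = 5: f ≡ 0 at y ∈ {1, 7}; g ≡ 0 at y ∈ {6}; common: ∅.
  x = 6: f ≡ 0 at y ∈ {0, 2}; g ≡ 0 at y ∈ ∅; common: ∅.
  x = 7: f ≡ 0 at y ∈ {8, 10}; g ≡ 0 at y ∈ {4}; common: ∅.
  x = 8: f ≡ 0 at y ∈ {3, 9}; g ≡ 0 at y ∈ {5}; common: ∅.
  x = 9: f ≡ 0 at y ∈ {8, 9}; g ≡ 0 at y ∈ {8}; common: {8}.
  x = 10: f ≡ 0 at y ∈ {4, 7}; g ≡ 0 at y ∈ {6}; common: ∅.
Collecting: common zeros = {(2, 4), (9, 8)}, so the count is 2.
Comparison with the Bézout bound: 2 ≤ 4 = deg(f)·deg(g), as expected for curves with no common component (the affine F_11-count falls short of the bound because intersections may lie at infinity, over extension fields, or carry multiplicity).


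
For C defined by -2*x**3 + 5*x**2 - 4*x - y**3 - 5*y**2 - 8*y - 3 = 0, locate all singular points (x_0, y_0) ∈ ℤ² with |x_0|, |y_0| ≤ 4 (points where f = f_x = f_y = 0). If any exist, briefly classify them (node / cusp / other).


Singular points: {(1, -2)}; classification: node.

Compute partial derivatives:
  f_x = -6*x**2 + 10*x - 4.
  f_y = -3*y**2 - 10*y - 8.
Scan x_0 ∈ {−4, ..., 4}. For each x_0, f_y(x_0, y) is a polynomial in y; find its integer roots y ∈ {−4, ..., 4}, then test f_x and f at those candidates.
  x = -4: f_y(-4, y) = -3*y**2 - 10*y - 8; vanishes at y ∈ {-2}. (-4, -2): f_x = -140 ≠ 0.
  x = -3: f_y(-3, y) = -3*y**2 - 10*y - 8; vanishes at y ∈ {-2}. (-3, -2): f_x = -88 ≠ 0.
  x = -2: f_y(-2, y) = -3*y**2 - 10*y - 8; vanishes at y ∈ {-2}. (-2, -2): f_x = -48 ≠ 0.
  x = -1: f_y(-1, y) = -3*y**2 - 10*y - 8; vanishes at y ∈ {-2}. (-1, -2): f_x = -20 ≠ 0.
  x = 0: f_y(0, y) = -3*y**2 - 10*y - 8; vanishes at y ∈ {-2}. (0, -2): f_x = -4 ≠ 0.
  x = 1: f_y(1, y) = -3*y**2 - 10*y - 8; vanishes at y ∈ {-2}. (1, -2): f_x = 0, f = 0 — SINGULAR.
  x = 2: f_y(2, y) = -3*y**2 - 10*y - 8; vanishes at y ∈ {-2}. (2, -2): f_x = -8 ≠ 0.
  x = 3: f_y(3, y) = -3*y**2 - 10*y - 8; vanishes at y ∈ {-2}. (3, -2): f_x = -28 ≠ 0.
  x = 4: f_y(4, y) = -3*y**2 - 10*y - 8; vanishes at y ∈ {-2}. (4, -2): f_x = -60 ≠ 0.
Only singular point on the grid: (1, -2).
Classify: substitute x = 1 + u, y = -2 + v and expand: f = -2*u**3 - u**2 - v**3 + v**2.
No constant or linear terms (consistent with a singular point). Quadratic part: -u**2 + v**2. Cubic part: -2*u**3 - v**3.
The quadratic part v**2 - u**2 = (v − u)(v + u) splits into two distinct linear factors, so there are two distinct tangent lines y − -2 = ±(x − 1) — this is a node (ordinary double point).
Classification: node.


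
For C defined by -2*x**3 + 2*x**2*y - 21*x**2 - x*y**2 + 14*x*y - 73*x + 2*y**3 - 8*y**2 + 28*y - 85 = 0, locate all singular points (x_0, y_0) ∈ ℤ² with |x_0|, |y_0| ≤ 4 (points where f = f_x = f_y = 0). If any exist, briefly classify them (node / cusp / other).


Singular points: {(-3, 1)}; classification: node.

Compute partial derivatives:
  f_x = -6*x**2 + 4*x*y - 42*x - y**2 + 14*y - 73.
  f_y = 2*x**2 - 2*x*y + 14*x + 6*y**2 - 16*y + 28.
Scan x_0 ∈ {−4, ..., 4}. For each x_0, f_y(x_0, y) is a polynomial in y; find its integer roots y ∈ {−4, ..., 4}, then test f_x and f at those candidates.
  x = -4: f_y(-4, y) = 6*y**2 - 8*y + 4; no integer root y with |y| ≤ 4.
  x = -3: f_y(-3, y) = 6*y**2 - 10*y + 4; vanishes at y ∈ {1}. (-3, 1): f_x = 0, f = 0 — SINGULAR.
  x = -2: f_y(-2, y) = 6*y**2 - 12*y + 8; no integer root y with |y| ≤ 4.
  x = -1: f_y(-1, y) = 6*y**2 - 14*y + 16; no integer root y with |y| ≤ 4.
  x = 0: f_y(0, y) = 6*y**2 - 16*y + 28; no integer root y with |y| ≤ 4.
  x = 1: f_y(1, y) = 6*y**2 - 18*y + 44; no integer root y with |y| ≤ 4.
  x = 2: f_y(2, y) = 6*y**2 - 20*y + 64; no integer root y with |y| ≤ 4.
  x = 3: f_y(3, y) = 6*y**2 - 22*y + 88; no integer root y with |y| ≤ 4.
  x = 4: f_y(4, y) = 6*y**2 - 24*y + 116; no integer root y with |y| ≤ 4.
Only singular point on the grid: (-3, 1).
Classify: substitute x = -3 + u, y = 1 + v and expand: f = -2*u**3 + 2*u**2*v - u**2 - u*v**2 + 2*v**3 + v**2.
No constant or linear terms (consistent with a singular point). Quadratic part: -u**2 + v**2. Cubic part: -2*u**3 + 2*u**2*v - u*v**2 + 2*v**3.
The quadratic part v**2 - u**2 = (v − u)(v + u) splits into two distinct linear factors, so there are two distinct tangent lines y − 1 = ±(x − -3) — this is a node (ordinary double point).
Classification: node.


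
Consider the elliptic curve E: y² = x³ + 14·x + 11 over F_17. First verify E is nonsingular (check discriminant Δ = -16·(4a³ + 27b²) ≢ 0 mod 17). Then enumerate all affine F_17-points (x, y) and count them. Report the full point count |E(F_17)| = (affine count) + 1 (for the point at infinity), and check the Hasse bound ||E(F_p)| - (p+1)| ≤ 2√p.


Affine points = {(1, 3), (1, 14), (2, 8), (2, 9), (5, 6), (5, 11), (9, 4), (9, 13), (11, 0), (15, 3), (15, 14), (16, 8), (16, 9)}; affine count = 13; |E(F_17)| = 14.

Discriminant check: Δ ∝ 4a³ + 27b² = 4·14³ + 27·11² = 4·2744 + 27·121 ≡ 14 (mod 17). Nonzero ⇒ E is nonsingular.
For each x ∈ F_17, compute rhs = x³ + 14·x + 11 mod 17, then count y ∈ F_17 with y² ≡ rhs.
  x = 0: rhs = 11, matching y values: none (0 points).
  x = 1: rhs = 9, matching y values: 3, 14 (2 points).
  x = 2: rhs = 13, matching y values: 8, 9 (2 points).
  x = 3: rhs = 12, matching y values: none (0 points).
  x = 4: rhs = 12, matching y values: none (0 points).
  x = 5: rhs = 2, matching y values: 6, 11 (2 points).
  x = 6: rhs = 5, matching y values: none (0 points).
  x = 7: rhs = 10, matching y values: none (0 points).
  x = 8: rhs = 6, matching y values: none (0 points).
  x = 9: rhs = 16, matching y values: 4, 13 (2 points).
  x = 10: rhs = 12, matching y values: none (0 points).
  x = 11: rhs = 0, matching y values: 0 (1 points).
  x = 12: rhs = 3, matching y values: none (0 points).
  x = 13: rhs = 10, matching y values: none (0 points).
  x = 14: rhs = 10, matching y values: none (0 points).
  x = 15: rhs = 9, matching y values: 3, 14 (2 points).
  x = 16: rhs = 13, matching y values: 8, 9 (2 points).
Total affine count: 13.
Full point count |E(F_17)| = 13 + 1 = 14.
Hasse bound: |14 − (17+1)| = |-4| = 4 ≤ 2√17 ≈ 8.2462 ✓.


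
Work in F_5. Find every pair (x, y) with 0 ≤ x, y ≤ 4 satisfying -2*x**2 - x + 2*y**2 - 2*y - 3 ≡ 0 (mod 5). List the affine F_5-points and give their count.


Affine F_5-points: {(3, 2), (3, 4), (4, 2), (4, 4)}; count = 4.

For each of the 25 pairs (x, y) ∈ F_5², evaluate f(x, y) mod 5. Record the zeros.
  x = 0: [0↦2, 1↦2, 2↦1, 3↦4, 4↦1]  zeros at y ∈ ∅
  x = 1: [0↦4, 1↦4, 2↦3, 3↦1, 4↦3]  zeros at y ∈ ∅
  x = 2: [0↦2, 1↦2, 2↦1, 3↦4, 4↦1]  zeros at y ∈ ∅
  x = 3: [0↦1, 1↦1, 2↦0, 3↦3, 4↦0]  zeros at y ∈ {2, 4}
  x = 4: [0↦1, 1↦1, 2↦0, 3↦3, 4↦0]  zeros at y ∈ {2, 4}
Collecting zeros: affine points = {(3, 2), (3, 4), (4, 2), (4, 4)}.
Total count |C(F_5)_aff| = 4.


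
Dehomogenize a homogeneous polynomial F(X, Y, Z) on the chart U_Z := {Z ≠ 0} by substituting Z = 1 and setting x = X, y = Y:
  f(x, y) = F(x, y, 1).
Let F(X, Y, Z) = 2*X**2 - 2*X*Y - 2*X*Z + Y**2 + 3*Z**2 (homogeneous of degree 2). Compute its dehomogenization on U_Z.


f(x, y) = 2*x**2 - 2*x*y - 2*x + y**2 + 3

On U_Z we set Z = 1. Each monomial c·X^i·Y^j·Z^k in F becomes c·x^i·y^j·1^k = c·x^i·y^j.
Substituting Z = 1: F(X, Y, 1) = 2*x**2 - 2*x*y - 2*x + y**2 + 3.
Note: deg(f) ≤ deg(F) = 2; strict inequality happens when F is divisible by Z (lost terms).


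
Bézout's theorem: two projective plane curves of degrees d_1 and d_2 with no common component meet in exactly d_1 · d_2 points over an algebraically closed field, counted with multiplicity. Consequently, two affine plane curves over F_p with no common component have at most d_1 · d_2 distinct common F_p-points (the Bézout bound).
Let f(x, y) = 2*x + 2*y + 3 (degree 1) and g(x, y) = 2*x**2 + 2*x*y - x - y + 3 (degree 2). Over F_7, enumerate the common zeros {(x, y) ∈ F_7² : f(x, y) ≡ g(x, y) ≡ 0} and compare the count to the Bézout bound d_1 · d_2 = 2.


Common zeros: {(5, 4)}; count = 1; Bézout bound = 2.

deg(f) = 1, deg(g) = 2, so Bézout bound = 2.
Scan x ∈ F_7. For each x, list the y ∈ F_7 with f(x, y) ≡ 0 and those with g(x, y) ≡ 0 (mod 7); the common zeros in that column are the intersection.
  x = 0: f ≡ 0 at y ∈ {2}; g ≡ 0 at y ∈ {3}; common: ∅.
  x = 1: f ≡ 0 at y ∈ {1}; g ≡ 0 at y ∈ {3}; common: ∅.
  x = 2: f ≡ 0 at y ∈ {0}; g ≡ 0 at y ∈ {4}; common: ∅.
  x = 3: f ≡ 0 at y ∈ {6}; g ≡ 0 at y ∈ {2}; common: ∅.
  x = 4: f ≡ 0 at y ∈ {5}; g ≡ 0 at y ∈ ∅; common: ∅.
  x = 5: f ≡ 0 at y ∈ {4}; g ≡ 0 at y ∈ {4}; common: {4}.
  x = 6: f ≡ 0 at y ∈ {3}; g ≡ 0 at y ∈ {2}; common: ∅.
Collecting: common zeros = {(5, 4)}, so the count is 1.
Comparison with the Bézout bound: 1 ≤ 2 = deg(f)·deg(g), as expected for curves with no common component (the affine F_7-count falls short of the bound because intersections may lie at infinity, over extension fields, or carry multiplicity).


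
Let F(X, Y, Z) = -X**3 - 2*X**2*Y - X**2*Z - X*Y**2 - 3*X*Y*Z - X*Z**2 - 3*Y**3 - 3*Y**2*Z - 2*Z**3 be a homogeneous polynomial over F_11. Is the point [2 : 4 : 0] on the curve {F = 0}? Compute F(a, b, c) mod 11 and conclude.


F(2,4,0) ≡ 0 (mod 11); P is on the curve.

Evaluate F(2, 4, 0) term-by-term (mod 11).
  -X**3 ↦ -1·8·1·1 = -8
  -2*X**2*Y ↦ -2·4·4·1 = -32
  -X**2*Z ↦ -1·4·1·0 = 0
  -X*Y**2 ↦ -1·2·16·1 = -32
  -3*X*Y*Z ↦ -3·2·4·0 = 0
  -X*Z**2 ↦ -1·2·1·0 = 0
  -3*Y**3 ↦ -3·1·64·1 = -192
  -3*Y**2*Z ↦ -3·1·16·0 = 0
  -2*Z**3 ↦ -2·1·1·0 = 0
Sum: F(2, 4, 0) = (-8) + (-32) + (0) + (-32) + (0) + (0) + (-192) + (0) + (0) = -264.
Reducing mod 11: -264 ≡ 0 (mod 11).
Since F(a, b, c) ≡ 0 (mod 11), P lies on the curve.


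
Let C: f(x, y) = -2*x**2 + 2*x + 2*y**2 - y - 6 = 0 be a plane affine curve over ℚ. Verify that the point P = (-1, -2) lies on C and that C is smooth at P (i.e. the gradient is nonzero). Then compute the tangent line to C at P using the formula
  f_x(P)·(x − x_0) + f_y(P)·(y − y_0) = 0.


Tangent line at P: 6*x - 9*y - 12 = 0.

Step 1: f(-1, -2) = 0, so P lies on C.
Step 2: partial derivatives
  f_x(x, y) = 2 - 4*x, f_y(x, y) = 4*y - 1.
  f_x(P) = 6, f_y(P) = -9 (gradient nonzero, so P is smooth).
Step 3: tangent line at P: 6·(x − -1) + -9·(y − -2) = 0.
Expanding: 6*x - 9*y - 12 = 0.


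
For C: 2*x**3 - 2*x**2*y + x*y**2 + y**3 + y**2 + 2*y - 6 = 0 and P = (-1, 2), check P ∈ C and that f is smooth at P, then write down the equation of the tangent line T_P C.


Tangent line at P: 18*x + 12*y - 6 = 0.

Step 1: f(-1, 2) = 0, so P lies on C.
Step 2: partial derivatives
  f_x(x, y) = 6*x**2 - 4*x*y + y**2, f_y(x, y) = -2*x**2 + 2*x*y + 3*y**2 + 2*y + 2.
  f_x(P) = 18, f_y(P) = 12 (gradient nonzero, so P is smooth).
Step 3: tangent line at P: 18·(x − -1) + 12·(y − 2) = 0.
Expanding: 18*x + 12*y - 6 = 0.


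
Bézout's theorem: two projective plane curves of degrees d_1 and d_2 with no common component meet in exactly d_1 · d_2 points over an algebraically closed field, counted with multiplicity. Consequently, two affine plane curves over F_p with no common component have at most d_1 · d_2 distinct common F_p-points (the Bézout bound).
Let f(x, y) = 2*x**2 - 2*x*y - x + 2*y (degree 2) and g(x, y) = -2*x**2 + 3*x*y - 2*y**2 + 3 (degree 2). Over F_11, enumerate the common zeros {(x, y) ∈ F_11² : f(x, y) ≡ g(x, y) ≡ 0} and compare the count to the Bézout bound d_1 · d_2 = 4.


Common zeros: {(8, 7)}; count = 1; Bézout bound = 4.

deg(f) = 2, deg(g) = 2, so Bézout bound = 4.
Scan x ∈ F_11. For each x, list the y ∈ F_11 with f(x, y) ≡ 0 and those with g(x, y) ≡ 0 (mod 11); the common zeros in that column are the intersection.
  x = 0: f ≡ 0 at y ∈ {0}; g ≡ 0 at y ∈ ∅; common: ∅.
  x = 1: f ≡ 0 at y ∈ ∅; g ≡ 0 at y ∈ ∅; common: ∅.
  x = 2: f ≡ 0 at y ∈ {3}; g ≡ 0 at y ∈ ∅; common: ∅.
  x = 3: f ≡ 0 at y ∈ {1}; g ≡ 0 at y ∈ {4, 6}; common: ∅.
  x = 4: f ≡ 0 at y ∈ {1}; g ≡ 0 at y ∈ {3}; common: ∅.
  x = 5: f ≡ 0 at y ∈ {7}; g ≡ 0 at y ∈ {5, 8}; common: ∅.
  x = 6: f ≡ 0 at y ∈ {0}; g ≡ 0 at y ∈ {3, 6}; common: ∅.
  x = 7: f ≡ 0 at y ∈ {3}; g ≡ 0 at y ∈ {8}; common: ∅.
  x = 8: f ≡ 0 at y ∈ {7}; g ≡ 0 at y ∈ {5, 7}; common: {7}.
  x = 9: f ≡ 0 at y ∈ {2}; g ≡ 0 at y ∈ ∅; common: ∅.
  x = 10: f ≡ 0 at y ∈ {2}; g ≡ 0 at y ∈ ∅; common: ∅.
Collecting: common zeros = {(8, 7)}, so the count is 1.
Comparison with the Bézout bound: 1 ≤ 4 = deg(f)·deg(g), as expected for curves with no common component (the affine F_11-count falls short of the bound because intersections may lie at infinity, over extension fields, or carry multiplicity).


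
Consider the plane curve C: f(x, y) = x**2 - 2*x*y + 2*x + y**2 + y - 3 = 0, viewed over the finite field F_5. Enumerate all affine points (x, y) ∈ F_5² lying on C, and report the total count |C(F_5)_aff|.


Affine F_5-points: {(1, 0), (1, 1), (2, 0), (2, 3), (4, 1)}; count = 5.

For each of the 25 pairs (x, y) ∈ F_5², evaluate f(x, y) mod 5. Record the zeros.
  x = 0: [0↦2, 1↦4, 2↦3, 3↦4, 4↦2]  zeros at y ∈ ∅
  x = 1: [0↦0, 1↦0, 2↦2, 3↦1, 4↦2]  zeros at y ∈ {0, 1}
  x = 2: [0↦0, 1↦3, 2↦3, 3↦0, 4↦4]  zeros at y ∈ {0, 3}
  x = 3: [0↦2, 1↦3, 2↦1, 3↦1, 4↦3]  zeros at y ∈ ∅
  x = 4: [0↦1, 1↦0, 2↦1, 3↦4, 4↦4]  zeros at y ∈ {1}
Collecting zeros: affine points = {(1, 0), (1, 1), (2, 0), (2, 3), (4, 1)}.
Total count |C(F_5)_aff| = 5.


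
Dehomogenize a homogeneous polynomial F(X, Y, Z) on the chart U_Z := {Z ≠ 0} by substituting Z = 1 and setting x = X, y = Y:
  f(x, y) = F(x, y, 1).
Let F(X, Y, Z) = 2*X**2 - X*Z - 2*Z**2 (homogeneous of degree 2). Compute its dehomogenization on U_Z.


f(x, y) = 2*x**2 - x - 2

On U_Z we set Z = 1. Each monomial c·X^i·Y^j·Z^k in F becomes c·x^i·y^j·1^k = c·x^i·y^j.
Substituting Z = 1: F(X, Y, 1) = 2*x**2 - x - 2.
Note: deg(f) ≤ deg(F) = 2; strict inequality happens when F is divisible by Z (lost terms).


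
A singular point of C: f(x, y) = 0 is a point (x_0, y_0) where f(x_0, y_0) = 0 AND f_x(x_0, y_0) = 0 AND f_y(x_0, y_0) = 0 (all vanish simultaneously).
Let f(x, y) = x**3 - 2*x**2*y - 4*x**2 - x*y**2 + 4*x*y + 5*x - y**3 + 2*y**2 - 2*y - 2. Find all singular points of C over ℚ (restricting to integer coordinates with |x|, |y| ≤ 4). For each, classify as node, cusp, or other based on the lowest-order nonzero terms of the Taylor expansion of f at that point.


Singular points: {(1, 0)}; classification: node.

Compute partial derivatives:
  f_x = 3*x**2 - 4*x*y - 8*x - y**2 + 4*y + 5.
  f_y = -2*x**2 - 2*x*y + 4*x - 3*y**2 + 4*y - 2.
Scan x_0 ∈ {−4, ..., 4}. For each x_0, f_y(x_0, y) is a polynomial in y; find its integer roots y ∈ {−4, ..., 4}, then test f_x and f at those candidates.
  x = -4: f_y(-4, y) = -3*y**2 + 12*y - 50; no integer root y with |y| ≤ 4.
  x = -3: f_y(-3, y) = -3*y**2 + 10*y - 32; no integer root y with |y| ≤ 4.
  x = -2: f_y(-2, y) = -3*y**2 + 8*y - 18; no integer root y with |y| ≤ 4.
  x = -1: f_y(-1, y) = -3*y**2 + 6*y - 8; no integer root y with |y| ≤ 4.
  x = 0: f_y(0, y) = -3*y**2 + 4*y - 2; no integer root y with |y| ≤ 4.
  x = 1: f_y(1, y) = -3*y**2 + 2*y; vanishes at y ∈ {0}. (1, 0): f_x = 0, f = 0 — SINGULAR.
  x = 2: f_y(2, y) = -3*y**2 - 2; no integer root y with |y| ≤ 4.
  x = 3: f_y(3, y) = -3*y**2 - 2*y - 8; no integer root y with |y| ≤ 4.
  x = 4: f_y(4, y) = -3*y**2 - 4*y - 18; no integer root y with |y| ≤ 4.
Only singular point on the grid: (1, 0).
Classify: substitute x = 1 + u, y = 0 + v and expand: f = u**3 - 2*u**2*v - u**2 - u*v**2 - v**3 + v**2.
No constant or linear terms (consistent with a singular point). Quadratic part: -u**2 + v**2. Cubic part: u**3 - 2*u**2*v - u*v**2 - v**3.
The quadratic part v**2 - u**2 = (v − u)(v + u) splits into two distinct linear factors, so there are two distinct tangent lines y − 0 = ±(x − 1) — this is a node (ordinary double point).
Classification: node.


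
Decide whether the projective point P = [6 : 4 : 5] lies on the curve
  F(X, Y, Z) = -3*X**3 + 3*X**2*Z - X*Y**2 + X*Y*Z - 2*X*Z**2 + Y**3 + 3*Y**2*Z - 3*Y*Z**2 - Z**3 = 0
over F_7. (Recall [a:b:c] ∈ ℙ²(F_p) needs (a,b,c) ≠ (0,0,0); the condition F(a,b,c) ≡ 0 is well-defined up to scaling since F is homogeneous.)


F(6,4,5) ≡ 6 (mod 7); P is NOT on the curve.

Evaluate F(6, 4, 5) term-by-term (mod 7).
  -3*X**3 ↦ -3·216·1·1 = -648
  3*X**2*Z ↦ 3·36·1·5 = 540
  -X*Y**2 ↦ -1·6·16·1 = -96
  X*Y*Z ↦ 1·6·4·5 = 120
  -2*X*Z**2 ↦ -2·6·1·25 = -300
  Y**3 ↦ 1·1·64·1 = 64
  3*Y**2*Z ↦ 3·1·16·5 = 240
  -3*Y*Z**2 ↦ -3·1·4·25 = -300
  -Z**3 ↦ -1·1·1·125 = -125
Sum: F(6, 4, 5) = (-648) + (540) + (-96) + (120) + (-300) + (64) + (240) + (-300) + (-125) = -505.
Reducing mod 7: -505 ≡ 6 (mod 7).
Since F(a, b, c) ≡ 6 ≠ 0 (mod 7), P does NOT lie on the curve.


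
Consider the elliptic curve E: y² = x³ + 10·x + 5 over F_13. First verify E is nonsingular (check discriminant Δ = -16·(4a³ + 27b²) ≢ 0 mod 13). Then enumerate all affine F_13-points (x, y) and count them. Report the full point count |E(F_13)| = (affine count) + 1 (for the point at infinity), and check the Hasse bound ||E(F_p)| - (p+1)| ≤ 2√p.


Affine points = {(1, 4), (1, 9), (3, 6), (3, 7), (8, 5), (8, 8), (10, 0), (11, 4), (11, 9)}; affine count = 9; |E(F_13)| = 10.

Discriminant check: Δ ∝ 4a³ + 27b² = 4·10³ + 27·5² = 4·1000 + 27·25 ≡ 8 (mod 13). Nonzero ⇒ E is nonsingular.
For each x ∈ F_13, compute rhs = x³ + 10·x + 5 mod 13, then count y ∈ F_13 with y² ≡ rhs.
  x = 0: rhs = 5, matching y values: none (0 points).
  x = 1: rhs = 3, matching y values: 4, 9 (2 points).
  x = 2: rhs = 7, matching y values: none (0 points).
  x = 3: rhs = 10, matching y values: 6, 7 (2 points).
  x = 4: rhs = 5, matching y values: none (0 points).
  x = 5: rhs = 11, matching y values: none (0 points).
  x = 6: rhs = 8, matching y values: none (0 points).
  x = 7: rhs = 2, matching y values: none (0 points).
  x = 8: rhs = 12, matching y values: 5, 8 (2 points).
  x = 9: rhs = 5, matching y values: none (0 points).
  x = 10: rhs = 0, matching y values: 0 (1 points).
  x = 11: rhs = 3, matching y values: 4, 9 (2 points).
  x = 12: rhs = 7, matching y values: none (0 points).
Total affine count: 9.
Full point count |E(F_13)| = 9 + 1 = 10.
Hasse bound: |10 − (13+1)| = |-4| = 4 ≤ 2√13 ≈ 7.2111 ✓.


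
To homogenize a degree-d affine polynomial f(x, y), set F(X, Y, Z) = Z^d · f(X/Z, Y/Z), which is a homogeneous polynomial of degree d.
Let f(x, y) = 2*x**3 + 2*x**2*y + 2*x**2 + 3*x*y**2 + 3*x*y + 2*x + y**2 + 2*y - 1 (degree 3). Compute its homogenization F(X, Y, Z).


F(X, Y, Z) = 2*X**3 + 2*X**2*Y + 2*X**2*Z + 3*X*Y**2 + 3*X*Y*Z + 2*X*Z**2 + Y**2*Z + 2*Y*Z**2 - Z**3

deg(f) = 3.
Substitute x = X/Z, y = Y/Z into f, then multiply by Z^3.
  monomial 2·x^3·y^0 ↦ 2·X^3·Y^0·Z^0.
  monomial 2·x^2·y^1 ↦ 2·X^2·Y^1·Z^0.
  monomial 2·x^2·y^0 ↦ 2·X^2·Y^0·Z^1.
  monomial 3·x^1·y^2 ↦ 3·X^1·Y^2·Z^0.
  monomial 3·x^1·y^1 ↦ 3·X^1·Y^1·Z^1.
  monomial 2·x^1·y^0 ↦ 2·X^1·Y^0·Z^2.
  monomial 1·x^0·y^2 ↦ 1·X^0·Y^2·Z^1.
  monomial 2·x^0·y^1 ↦ 2·X^0·Y^1·Z^2.
  monomial -1·x^0·y^0 ↦ -1·X^0·Y^0·Z^3.
Collecting: F(X, Y, Z) = 2*X**3 + 2*X**2*Y + 2*X**2*Z + 3*X*Y**2 + 3*X*Y*Z + 2*X*Z**2 + Y**2*Z + 2*Y*Z**2 - Z**3.


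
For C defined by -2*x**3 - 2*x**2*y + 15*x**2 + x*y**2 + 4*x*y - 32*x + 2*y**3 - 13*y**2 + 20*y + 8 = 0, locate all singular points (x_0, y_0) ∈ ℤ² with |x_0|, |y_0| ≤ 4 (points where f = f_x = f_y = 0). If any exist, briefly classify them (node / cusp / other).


Singular points: {(2, 2)}; classification: node.

Compute partial derivatives:
  f_x = -6*x**2 - 4*x*y + 30*x + y**2 + 4*y - 32.
  f_y = -2*x**2 + 2*x*y + 4*x + 6*y**2 - 26*y + 20.
Scan x_0 ∈ {−4, ..., 4}. For each x_0, f_y(x_0, y) is a polynomial in y; find its integer roots y ∈ {−4, ..., 4}, then test f_x and f at those candidates.
  x = -4: f_y(-4, y) = 6*y**2 - 34*y - 28; no integer root y with |y| ≤ 4.
  x = -3: f_y(-3, y) = 6*y**2 - 32*y - 10; no integer root y with |y| ≤ 4.
  x = -2: f_y(-2, y) = 6*y**2 - 30*y + 4; no integer root y with |y| ≤ 4.
  x = -1: f_y(-1, y) = 6*y**2 - 28*y + 14; no integer root y with |y| ≤ 4.
  x = 0: f_y(0, y) = 6*y**2 - 26*y + 20; vanishes at y ∈ {1}. (0, 1): f_x = -27 ≠ 0.
  x = 1: f_y(1, y) = 6*y**2 - 24*y + 22; no integer root y with |y| ≤ 4.
  x = 2: f_y(2, y) = 6*y**2 - 22*y + 20; vanishes at y ∈ {2}. (2, 2): f_x = 0, f = 0 — SINGULAR.
  x = 3: f_y(3, y) = 6*y**2 - 20*y + 14; vanishes at y ∈ {1}. (3, 1): f_x = -3 ≠ 0.
  x = 4: f_y(4, y) = 6*y**2 - 18*y + 4; no integer root y with |y| ≤ 4.
Only singular point on the grid: (2, 2).
Classify: substitute x = 2 + u, y = 2 + v and expand: f = -2*u**3 - 2*u**2*v - u**2 + u*v**2 + 2*v**3 + v**2.
No constant or linear terms (consistent with a singular point). Quadratic part: -u**2 + v**2. Cubic part: -2*u**3 - 2*u**2*v + u*v**2 + 2*v**3.
The quadratic part v**2 - u**2 = (v − u)(v + u) splits into two distinct linear factors, so there are two distinct tangent lines y − 2 = ±(x − 2) — this is a node (ordinary double point).
Classification: node.


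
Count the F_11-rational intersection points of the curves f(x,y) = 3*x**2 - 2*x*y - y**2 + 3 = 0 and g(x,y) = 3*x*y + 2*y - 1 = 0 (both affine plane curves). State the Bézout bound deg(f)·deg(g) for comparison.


Common zeros: {(0, 6)}; count = 1; Bézout bound = 4.

deg(f) = 2, deg(g) = 2, so Bézout bound = 4.
Scan x ∈ F_11. For each x, list the y ∈ F_11 with f(x, y) ≡ 0 and those with g(x, y) ≡ 0 (mod 11); the common zeros in that column are the intersection.
  x = 0: f ≡ 0 at y ∈ {5, 6}; g ≡ 0 at y ∈ {6}; common: {6}.
  x = 1: f ≡ 0 at y ∈ ∅; g ≡ 0 at y ∈ {9}; common: ∅.
  x = 2: f ≡ 0 at y ∈ ∅; g ≡ 0 at y ∈ {7}; common: ∅.
  x = 3: f ≡ 0 at y ∈ ∅; g ≡ 0 at y ∈ ∅; common: ∅.
  x = 4: f ≡ 0 at y ∈ {6, 8}; g ≡ 0 at y ∈ {4}; common: ∅.
  x = 5: f ≡ 0 at y ∈ {4, 8}; g ≡ 0 at y ∈ {2}; common: ∅.
  x = 6: f ≡ 0 at y ∈ {3, 7}; g ≡ 0 at y ∈ {5}; common: ∅.
  x = 7: f ≡ 0 at y ∈ {3, 5}; g ≡ 0 at y ∈ {1}; common: ∅.
  x = 8: f ≡ 0 at y ∈ ∅; g ≡ 0 at y ∈ {3}; common: ∅.
  x = 9: f ≡ 0 at y ∈ ∅; g ≡ 0 at y ∈ {8}; common: ∅.
  x = 10: f ≡ 0 at y ∈ ∅; g ≡ 0 at y ∈ {10}; common: ∅.
Collecting: common zeros = {(0, 6)}, so the count is 1.
Comparison with the Bézout bound: 1 ≤ 4 = deg(f)·deg(g), as expected for curves with no common component (the affine F_11-count falls short of the bound because intersections may lie at infinity, over extension fields, or carry multiplicity).


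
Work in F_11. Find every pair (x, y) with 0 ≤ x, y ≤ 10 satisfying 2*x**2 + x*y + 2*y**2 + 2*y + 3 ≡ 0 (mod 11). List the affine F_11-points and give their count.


Affine F_11-points: {(2, 0), (2, 9), (3, 7), (4, 2), (4, 6), (6, 2), (6, 5), (8, 1), (8, 5), (9, 0), (10, 7), (10, 9)}; count = 12.

For each of the 121 pairs (x, y) ∈ F_11², evaluate f(x, y) mod 11. Record the zeros.
  x = 0: [0↦3, 1↦7, 2↦4, 3↦5, 4↦10, 5↦8, 6↦10, 7↦5, 8↦4, 9↦7, 10↦3]  zeros at y ∈ ∅
  x = 1: [0↦5, 1↦10, 2↦8, 3↦10, 4↦5, 5↦4, 6↦7, 7↦3, 8↦3, 9↦7, 10↦4]  zeros at y ∈ ∅
  x = 2: [0↦0, 1↦6, 2↦5, 3↦8, 4↦4, 5↦4, 6↦8, 7↦5, 8↦6, 9↦0, 10↦9]  zeros at y ∈ {0, 9}
  x = 3: [0↦10, 1↦6, 2↦6, 3↦10, 4↦7, 5↦8, 6↦2, 7↦0, 8↦2, 9↦8, 10↦7]  zeros at y ∈ {7}
  x = 4: [0↦2, 1↦10, 2↦0, 3↦5, 4↦3, 5↦5, 6↦0, 7↦10, 8↦2, 9↦9, 10↦9]  zeros at y ∈ {2, 6}
  x = 5: [0↦9, 1↦7, 2↦9, 3↦4, 4↦3, 5↦6, 6↦2, 7↦2, 8↦6, 9↦3, 10↦4]  zeros at y ∈ ∅
  x = 6: [0↦9, 1↦8, 2↦0, 3↦7, 4↦7, 5↦0, 6↦8, 7↦9, 8↦3, 9↦1, 10↦3]  zeros at y ∈ {2, 5}
  x = 7: [0↦2, 1↦2, 2↦6, 3↦3, 4↦4, 5↦9, 6↦7, 7↦9, 8↦4, 9↦3, 10↦6]  zeros at y ∈ ∅
  x = 8: [0↦10, 1↦0, 2↦5, 3↦3, 4↦5, 5↦0, 6↦10, 7↦2, 8↦9, 9↦9, 10↦2]  zeros at y ∈ {1, 5}
  x = 9: [0↦0, 1↦2, 2↦8, 3↦7, 4↦10, 5↦6, 6↦6, 7↦10, 8↦7, 9↦8, 10↦2]  zeros at y ∈ {0}
  x = 10: [0↦5, 1↦8, 2↦4, 3↦4, 4↦8, 5↦5, 6↦6, 7↦0, 8↦9, 9↦0, 10↦6]  zeros at y ∈ {7, 9}
Collecting zeros: affine points = {(2, 0), (2, 9), (3, 7), (4, 2), (4, 6), (6, 2), (6, 5), (8, 1), (8, 5), (9, 0), (10, 7), (10, 9)}.
Total count |C(F_11)_aff| = 12.


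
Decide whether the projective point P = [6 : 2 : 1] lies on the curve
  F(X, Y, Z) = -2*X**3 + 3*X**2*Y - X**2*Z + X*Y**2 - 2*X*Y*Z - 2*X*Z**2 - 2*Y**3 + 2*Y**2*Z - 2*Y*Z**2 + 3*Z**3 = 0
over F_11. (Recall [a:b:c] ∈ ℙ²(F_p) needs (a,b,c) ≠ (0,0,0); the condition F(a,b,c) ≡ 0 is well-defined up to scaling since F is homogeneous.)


F(6,2,1) ≡ 2 (mod 11); P is NOT on the curve.

Evaluate F(6, 2, 1) term-by-term (mod 11).
  -2*X**3 ↦ -2·216·1·1 = -432
  3*X**2*Y ↦ 3·36·2·1 = 216
  -X**2*Z ↦ -1·36·1·1 = -36
  X*Y**2 ↦ 1·6·4·1 = 24
  -2*X*Y*Z ↦ -2·6·2·1 = -24
  -2*X*Z**2 ↦ -2·6·1·1 = -12
  -2*Y**3 ↦ -2·1·8·1 = -16
  2*Y**2*Z ↦ 2·1·4·1 = 8
  -2*Y*Z**2 ↦ -2·1·2·1 = -4
  3*Z**3 ↦ 3·1·1·1 = 3
Sum: F(6, 2, 1) = (-432) + (216) + (-36) + (24) + (-24) + (-12) + (-16) + (8) + (-4) + (3) = -273.
Reducing mod 11: -273 ≡ 2 (mod 11).
Since F(a, b, c) ≡ 2 ≠ 0 (mod 11), P does NOT lie on the curve.


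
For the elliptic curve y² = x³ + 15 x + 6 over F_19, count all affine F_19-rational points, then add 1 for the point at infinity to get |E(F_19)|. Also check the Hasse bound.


Affine points = {(0, 5), (0, 14), (2, 5), (2, 14), (4, 4), (4, 15), (5, 4), (5, 15), (7, 6), (7, 13), (8, 7), (8, 12), (10, 4), (10, 15), (11, 1), (11, 18), (13, 2), (13, 17), (17, 5), (17, 14), (18, 3), (18, 16)}; affine count = 22; |E(F_19)| = 23.

Discriminant check: Δ ∝ 4a³ + 27b² = 4·15³ + 27·6² = 4·3375 + 27·36 ≡ 13 (mod 19). Nonzero ⇒ E is nonsingular.
For each x ∈ F_19, compute rhs = x³ + 15·x + 6 mod 19, then count y ∈ F_19 with y² ≡ rhs.
  x = 0: rhs = 6, matching y values: 5, 14 (2 points).
  x = 1: rhs = 3, matching y values: none (0 points).
  x = 2: rhs = 6, matching y values: 5, 14 (2 points).
  x = 3: rhs = 2, matching y values: none (0 points).
  x = 4: rhs = 16, matching y values: 4, 15 (2 points).
  x = 5: rhs = 16, matching y values: 4, 15 (2 points).
  x = 6: rhs = 8, matching y values: none (0 points).
  x = 7: rhs = 17, matching y values: 6, 13 (2 points).
  x = 8: rhs = 11, matching y values: 7, 12 (2 points).
  x = 9: rhs = 15, matching y values: none (0 points).
  x = 10: rhs = 16, matching y values: 4, 15 (2 points).
  x = 11: rhs = 1, matching y values: 1, 18 (2 points).
  x = 12: rhs = 14, matching y values: none (0 points).
  x = 13: rhs = 4, matching y values: 2, 17 (2 points).
  x = 14: rhs = 15, matching y values: none (0 points).
  x = 15: rhs = 15, matching y values: none (0 points).
  x = 16: rhs = 10, matching y values: none (0 points).
  x = 17: rhs = 6, matching y values: 5, 14 (2 points).
  x = 18: rhs = 9, matching y values: 3, 16 (2 points).
Total affine count: 22.
Full point count |E(F_19)| = 22 + 1 = 23.
Hasse bound: |23 − (19+1)| = |3| = 3 ≤ 2√19 ≈ 8.7178 ✓.


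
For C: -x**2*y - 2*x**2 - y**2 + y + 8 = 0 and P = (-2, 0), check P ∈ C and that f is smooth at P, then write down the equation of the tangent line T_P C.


Tangent line at P: 8*x - 3*y + 16 = 0.

Step 1: f(-2, 0) = 0, so P lies on C.
Step 2: partial derivatives
  f_x(x, y) = -2*x*y - 4*x, f_y(x, y) = -x**2 - 2*y + 1.
  f_x(P) = 8, f_y(P) = -3 (gradient nonzero, so P is smooth).
Step 3: tangent line at P: 8·(x − -2) + -3·(y − 0) = 0.
Expanding: 8*x - 3*y + 16 = 0.


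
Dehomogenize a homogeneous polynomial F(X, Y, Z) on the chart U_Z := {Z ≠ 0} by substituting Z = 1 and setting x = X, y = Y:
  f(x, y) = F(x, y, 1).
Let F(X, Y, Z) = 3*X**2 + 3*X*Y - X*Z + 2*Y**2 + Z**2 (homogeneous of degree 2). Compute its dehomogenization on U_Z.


f(x, y) = 3*x**2 + 3*x*y - x + 2*y**2 + 1

On U_Z we set Z = 1. Each monomial c·X^i·Y^j·Z^k in F becomes c·x^i·y^j·1^k = c·x^i·y^j.
Substituting Z = 1: F(X, Y, 1) = 3*x**2 + 3*x*y - x + 2*y**2 + 1.
Note: deg(f) ≤ deg(F) = 2; strict inequality happens when F is divisible by Z (lost terms).


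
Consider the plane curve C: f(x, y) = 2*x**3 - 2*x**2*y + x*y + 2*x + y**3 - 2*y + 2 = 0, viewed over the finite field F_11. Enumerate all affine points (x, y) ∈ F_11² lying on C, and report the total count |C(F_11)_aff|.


Affine F_11-points: {(2, 0), (3, 6), (3, 7), (3, 9), (5, 2), (5, 10), (6, 5), (7, 9), (10, 9)}; count = 9.

For each of the 121 pairs (x, y) ∈ F_11², evaluate f(x, y) mod 11. Record the zeros.
  x = 0: [0↦2, 1↦1, 2↦6, 3↦1, 4↦3, 5↦7, 6↦8, 7↦1, 8↦3, 9↦9, 10↦3]  zeros at y ∈ ∅
  x = 1: [0↦6, 1↦4, 2↦8, 3↦2, 4↦3, 5↦6, 6↦6, 7↦9, 8↦10, 9↦4, 10↦8]  zeros at y ∈ ∅
  x = 2: [0↦0, 1↦4, 2↦3, 3↦3, 4↦10, 5↦8, 6↦3, 7↦1, 8↦8, 9↦8, 10↦7]  zeros at y ∈ {0}
  x = 3: [0↦7, 1↦2, 2↦3, 3↦5, 4↦3, 5↦3, 6↦0, 7↦0, 8↦9, 9↦0, 10↦1]  zeros at y ∈ {6, 7, 9}
  x = 4: [0↦6, 1↦10, 2↦9, 3↦9, 4↦5, 5↦3, 6↦9, 7↦7, 8↦3, 9↦3, 10↦2]  zeros at y ∈ ∅
  x = 5: [0↦9, 1↦7, 2↦0, 3↦5, 4↦6, 5↦9, 6↦9, 7↦1, 8↦2, 9↦7, 10↦0]  zeros at y ∈ {2, 10}
  x = 6: [0↦6, 1↦5, 2↦10, 3↦5, 4↦7, 5↦0, 6↦1, 7↦5, 8↦7, 9↦2, 10↦7]  zeros at y ∈ {5}
  x = 7: [0↦9, 1↦5, 2↦7, 3↦10, 4↦9, 5↦10, 6↦8, 7↦9, 8↦8, 9↦0, 10↦2]  zeros at y ∈ {9}
  x = 8: [0↦8, 1↦8, 2↦3, 3↦10, 4↦2, 5↦7, 6↦9, 7↦3, 8↦6, 9↦2, 10↦8]  zeros at y ∈ ∅
  x = 9: [0↦4, 1↦4, 2↦10, 3↦6, 4↦9, 5↦3, 6↦5, 7↦10, 8↦2, 9↦9, 10↦4]  zeros at y ∈ ∅
  x = 10: [0↦9, 1↦5, 2↦7, 3↦10, 4↦9, 5↦10, 6↦8, 7↦9, 8↦8, 9↦0, 10↦2]  zeros at y ∈ {9}
Collecting zeros: affine points = {(2, 0), (3, 6), (3, 7), (3, 9), (5, 2), (5, 10), (6, 5), (7, 9), (10, 9)}.
Total count |C(F_11)_aff| = 9.


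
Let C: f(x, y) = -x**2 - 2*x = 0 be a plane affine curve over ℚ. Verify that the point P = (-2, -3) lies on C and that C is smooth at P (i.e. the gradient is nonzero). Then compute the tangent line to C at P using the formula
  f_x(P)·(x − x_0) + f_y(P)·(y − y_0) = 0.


Tangent line at P: 2*x + 4 = 0.

Step 1: f(-2, -3) = 0, so P lies on C.
Step 2: partial derivatives
  f_x(x, y) = -2*x - 2, f_y(x, y) = 0.
  f_x(P) = 2, f_y(P) = 0 (gradient nonzero, so P is smooth).
Step 3: tangent line at P: 2·(x − -2) + 0·(y − -3) = 0.
Expanding: 2*x + 4 = 0.


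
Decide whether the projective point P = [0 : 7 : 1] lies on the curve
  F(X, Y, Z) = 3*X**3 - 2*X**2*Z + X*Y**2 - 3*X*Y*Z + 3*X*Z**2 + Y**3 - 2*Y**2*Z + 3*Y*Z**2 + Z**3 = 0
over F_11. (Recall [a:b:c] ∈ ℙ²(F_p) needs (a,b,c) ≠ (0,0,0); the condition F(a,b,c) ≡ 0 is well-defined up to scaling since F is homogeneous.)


F(0,7,1) ≡ 3 (mod 11); P is NOT on the curve.

Evaluate F(0, 7, 1) term-by-term (mod 11).
  3*X**3 ↦ 3·0·1·1 = 0
  -2*X**2*Z ↦ -2·0·1·1 = 0
  X*Y**2 ↦ 1·0·49·1 = 0
  -3*X*Y*Z ↦ -3·0·7·1 = 0
  3*X*Z**2 ↦ 3·0·1·1 = 0
  Y**3 ↦ 1·1·343·1 = 343
  -2*Y**2*Z ↦ -2·1·49·1 = -98
  3*Y*Z**2 ↦ 3·1·7·1 = 21
  Z**3 ↦ 1·1·1·1 = 1
Sum: F(0, 7, 1) = (0) + (0) + (0) + (0) + (0) + (343) + (-98) + (21) + (1) = 267.
Reducing mod 11: 267 ≡ 3 (mod 11).
Since F(a, b, c) ≡ 3 ≠ 0 (mod 11), P does NOT lie on the curve.


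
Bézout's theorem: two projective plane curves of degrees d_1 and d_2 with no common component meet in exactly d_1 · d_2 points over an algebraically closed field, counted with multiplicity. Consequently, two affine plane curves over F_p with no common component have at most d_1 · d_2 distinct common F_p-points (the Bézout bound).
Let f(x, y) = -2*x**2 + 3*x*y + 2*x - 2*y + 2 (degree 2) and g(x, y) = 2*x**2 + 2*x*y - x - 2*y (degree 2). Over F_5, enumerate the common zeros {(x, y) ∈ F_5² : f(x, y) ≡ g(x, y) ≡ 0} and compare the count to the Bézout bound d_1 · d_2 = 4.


Common zeros: {(3, 0)}; count = 1; Bézout bound = 4.

deg(f) = 2, deg(g) = 2, so Bézout bound = 4.
Scan x ∈ F_5. For each x, list the y ∈ F_5 with f(x, y) ≡ 0 and those with g(x, y) ≡ 0 (mod 5); the common zeros in that column are the intersection.
  x = 0: f ≡ 0 at y ∈ {1}; g ≡ 0 at y ∈ {0}; common: ∅.
  x = 1: f ≡ 0 at y ∈ {3}; g ≡ 0 at y ∈ ∅; common: ∅.
  x = 2: f ≡ 0 at y ∈ {3}; g ≡ 0 at y ∈ {2}; common: ∅.
  x = 3: f ≡ 0 at y ∈ {0}; g ≡ 0 at y ∈ {0}; common: {0}.
  x = 4: f ≡ 0 at y ∈ ∅; g ≡ 0 at y ∈ {2}; common: ∅.
Collecting: common zeros = {(3, 0)}, so the count is 1.
Comparison with the Bézout bound: 1 ≤ 4 = deg(f)·deg(g), as expected for curves with no common component (the affine F_5-count falls short of the bound because intersections may lie at infinity, over extension fields, or carry multiplicity).


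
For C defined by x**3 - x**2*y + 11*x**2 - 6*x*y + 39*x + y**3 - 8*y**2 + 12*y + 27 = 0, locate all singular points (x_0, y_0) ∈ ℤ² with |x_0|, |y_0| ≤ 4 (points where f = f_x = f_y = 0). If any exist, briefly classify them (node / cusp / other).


Singular points: {(-3, 3)}; classification: node.

Compute partial derivatives:
  f_x = 3*x**2 - 2*x*y + 22*x - 6*y + 39.
  f_y = -x**2 - 6*x + 3*y**2 - 16*y + 12.
Scan x_0 ∈ {−4, ..., 4}. For each x_0, f_y(x_0, y) is a polynomial in y; find its integer roots y ∈ {−4, ..., 4}, then test f_x and f at those candidates.
  x = -4: f_y(-4, y) = 3*y**2 - 16*y + 20; vanishes at y ∈ {2}. (-4, 2): f_x = 3 ≠ 0.
  x = -3: f_y(-3, y) = 3*y**2 - 16*y + 21; vanishes at y ∈ {3}. (-3, 3): f_x = 0, f = 0 — SINGULAR.
  x = -2: f_y(-2, y) = 3*y**2 - 16*y + 20; vanishes at y ∈ {2}. (-2, 2): f_x = 3 ≠ 0.
  x = -1: f_y(-1, y) = 3*y**2 - 16*y + 17; no integer root y with |y| ≤ 4.
  x = 0: f_y(0, y) = 3*y**2 - 16*y + 12; no integer root y with |y| ≤ 4.
  x = 1: f_y(1, y) = 3*y**2 - 16*y + 5; no integer root y with |y| ≤ 4.
  x = 2: f_y(2, y) = 3*y**2 - 16*y - 4; no integer root y with |y| ≤ 4.
  x = 3: f_y(3, y) = 3*y**2 - 16*y - 15; no integer root y with |y| ≤ 4.
  x = 4: f_y(4, y) = 3*y**2 - 16*y - 28; no integer root y with |y| ≤ 4.
Only singular point on the grid: (-3, 3).
Classify: substitute x = -3 + u, y = 3 + v and expand: f = u**3 - u**2*v - u**2 + v**3 + v**2.
No constant or linear terms (consistent with a singular point). Quadratic part: -u**2 + v**2. Cubic part: u**3 - u**2*v + v**3.
The quadratic part v**2 - u**2 = (v − u)(v + u) splits into two distinct linear factors, so there are two distinct tangent lines y − 3 = ±(x − -3) — this is a node (ordinary double point).
Classification: node.


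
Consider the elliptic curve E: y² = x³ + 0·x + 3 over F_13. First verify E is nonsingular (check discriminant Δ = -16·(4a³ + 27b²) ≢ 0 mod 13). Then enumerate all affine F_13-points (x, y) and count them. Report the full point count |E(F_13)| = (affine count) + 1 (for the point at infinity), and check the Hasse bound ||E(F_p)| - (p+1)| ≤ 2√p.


Affine points = {(0, 4), (0, 9), (1, 2), (1, 11), (3, 2), (3, 11), (9, 2), (9, 11)}; affine count = 8; |E(F_13)| = 9.

Discriminant check: Δ ∝ 4a³ + 27b² = 4·0³ + 27·3² = 4·0 + 27·9 ≡ 9 (mod 13). Nonzero ⇒ E is nonsingular.
For each x ∈ F_13, compute rhs = x³ + 0·x + 3 mod 13, then count y ∈ F_13 with y² ≡ rhs.
  x = 0: rhs = 3, matching y values: 4, 9 (2 points).
  x = 1: rhs = 4, matching y values: 2, 11 (2 points).
  x = 2: rhs = 11, matching y values: none (0 points).
  x = 3: rhs = 4, matching y values: 2, 11 (2 points).
  x = 4: rhs = 2, matching y values: none (0 points).
  x = 5: rhs = 11, matching y values: none (0 points).
  x = 6: rhs = 11, matching y values: none (0 points).
  x = 7: rhs = 8, matching y values: none (0 points).
  x = 8: rhs = 8, matching y values: none (0 points).
  x = 9: rhs = 4, matching y values: 2, 11 (2 points).
  x = 10: rhs = 2, matching y values: none (0 points).
  x = 11: rhs = 8, matching y values: none (0 points).
  x = 12: rhs = 2, matching y values: none (0 points).
Total affine count: 8.
Full point count |E(F_13)| = 8 + 1 = 9.
Hasse bound: |9 − (13+1)| = |-5| = 5 ≤ 2√13 ≈ 7.2111 ✓.
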